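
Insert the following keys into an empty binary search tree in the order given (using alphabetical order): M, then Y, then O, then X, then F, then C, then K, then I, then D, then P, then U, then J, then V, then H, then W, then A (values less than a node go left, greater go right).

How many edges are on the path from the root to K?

Resulting structure (node: left, right):
  M: L=F, R=Y
  Y: L=O, R=–
  O: L=–, R=X
  X: L=P, R=–
  F: L=C, R=K
  C: L=A, R=D
  K: L=I, R=–
  I: L=H, R=J
  D: L=–, R=–
  P: L=–, R=U
  U: L=–, R=V
  J: L=–, R=–
  V: L=–, R=W
  H: L=–, R=–
  W: L=–, R=–
  A: L=–, R=–

Path to K: M → F → K, which is 2 edges.

2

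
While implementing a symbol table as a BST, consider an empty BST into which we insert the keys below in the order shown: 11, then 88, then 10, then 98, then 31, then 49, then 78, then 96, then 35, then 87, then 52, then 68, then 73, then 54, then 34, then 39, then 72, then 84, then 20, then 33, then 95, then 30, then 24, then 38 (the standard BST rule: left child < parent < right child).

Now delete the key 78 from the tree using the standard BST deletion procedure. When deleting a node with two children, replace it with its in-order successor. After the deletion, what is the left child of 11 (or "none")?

10

Resulting structure (node: left, right):
  11: L=10, R=88
  88: L=31, R=98
  10: L=–, R=–
  98: L=96, R=–
  31: L=20, R=49
  49: L=35, R=78
  78: L=52, R=87
  96: L=95, R=–
  35: L=34, R=39
  87: L=84, R=–
  52: L=–, R=68
  68: L=54, R=73
  73: L=72, R=–
  54: L=–, R=–
  34: L=33, R=–
  39: L=38, R=–
  72: L=–, R=–
  84: L=–, R=–
  20: L=–, R=30
  33: L=–, R=–
  95: L=–, R=–
  30: L=24, R=–
  24: L=–, R=–
  38: L=–, R=–

Delete 78 (two children — replace with in-order successor).
After deletion, 11's left child: 10.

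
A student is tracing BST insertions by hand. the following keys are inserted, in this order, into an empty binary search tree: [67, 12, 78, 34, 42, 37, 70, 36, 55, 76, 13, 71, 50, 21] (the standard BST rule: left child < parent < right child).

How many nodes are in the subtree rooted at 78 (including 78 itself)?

Insert 67: tree is empty, so 67 becomes the root.
Insert 12: 12 < 67 → go left. Place as left child of 67.
Insert 78: 78 > 67 → go right. Place as right child of 67.
Insert 34: 34 < 67 → go left; 34 > 12 → go right. Place as right child of 12.
Insert 42: 42 < 67 → go left; 42 > 12 → go right; 42 > 34 → go right. Place as right child of 34.
Insert 37: 37 < 67 → go left; 37 > 12 → go right; 37 > 34 → go right; 37 < 42 → go left. Place as left child of 42.
Insert 70: 70 > 67 → go right; 70 < 78 → go left. Place as left child of 78.
Insert 36: 36 < 67 → go left; 36 > 12 → go right; 36 > 34 → go right; 36 < 42 → go left; 36 < 37 → go left. Place as left child of 37.
Insert 55: 55 < 67 → go left; 55 > 12 → go right; 55 > 34 → go right; 55 > 42 → go right. Place as right child of 42.
Insert 76: 76 > 67 → go right; 76 < 78 → go left; 76 > 70 → go right. Place as right child of 70.
Insert 13: 13 < 67 → go left; 13 > 12 → go right; 13 < 34 → go left. Place as left child of 34.
Insert 71: 71 > 67 → go right; 71 < 78 → go left; 71 > 70 → go right; 71 < 76 → go left. Place as left child of 76.
Insert 50: 50 < 67 → go left; 50 > 12 → go right; 50 > 34 → go right; 50 > 42 → go right; 50 < 55 → go left. Place as left child of 55.
Insert 21: 21 < 67 → go left; 21 > 12 → go right; 21 < 34 → go left; 21 > 13 → go right. Place as right child of 13.

Subtree rooted at 78 contains: 78, 70, 76, 71 — 4 nodes.

4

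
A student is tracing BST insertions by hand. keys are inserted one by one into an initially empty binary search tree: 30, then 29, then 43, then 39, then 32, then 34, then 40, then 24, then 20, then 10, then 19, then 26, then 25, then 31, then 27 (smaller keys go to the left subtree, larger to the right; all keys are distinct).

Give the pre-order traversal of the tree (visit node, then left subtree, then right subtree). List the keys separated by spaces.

30: root
29: left child of 30 (depth 1)
43: right child of 30 (depth 1)
39: left child of 43 (depth 2)
32: left child of 39 (depth 3)
34: right child of 32 (depth 4)
40: right child of 39 (depth 3)
24: left child of 29 (depth 2)
20: left child of 24 (depth 3)
10: left child of 20 (depth 4)
19: right child of 10 (depth 5)
26: right child of 24 (depth 3)
25: left child of 26 (depth 4)
31: left child of 32 (depth 4)
27: right child of 26 (depth 4)

30 29 24 20 10 19 26 25 27 43 39 32 31 34 40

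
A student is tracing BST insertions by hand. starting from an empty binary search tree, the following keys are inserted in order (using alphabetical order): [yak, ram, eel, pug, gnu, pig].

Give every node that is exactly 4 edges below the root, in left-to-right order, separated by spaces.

gnu

Insert yak: tree is empty, so yak becomes the root.
Insert ram: ram < yak → go left. Place as left child of yak.
Insert eel: eel < yak → go left; eel < ram → go left. Place as left child of ram.
Insert pug: pug < yak → go left; pug < ram → go left; pug > eel → go right. Place as right child of eel.
Insert gnu: gnu < yak → go left; gnu < ram → go left; gnu > eel → go right; gnu < pug → go left. Place as left child of pug.
Insert pig: pig < yak → go left; pig < ram → go left; pig > eel → go right; pig < pug → go left; pig > gnu → go right. Place as right child of gnu.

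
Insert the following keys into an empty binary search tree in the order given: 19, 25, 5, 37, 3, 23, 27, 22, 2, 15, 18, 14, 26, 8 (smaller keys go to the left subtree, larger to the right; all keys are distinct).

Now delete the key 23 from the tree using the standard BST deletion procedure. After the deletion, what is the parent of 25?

19

Resulting structure (node: left, right):
  19: L=5, R=25
  25: L=23, R=37
  5: L=3, R=15
  37: L=27, R=–
  3: L=2, R=–
  23: L=22, R=–
  27: L=26, R=–
  22: L=–, R=–
  2: L=–, R=–
  15: L=14, R=18
  18: L=–, R=–
  14: L=8, R=–
  26: L=–, R=–
  8: L=–, R=–

Delete 23 (at most one child — splice it out).
After deletion, 25's parent is 19.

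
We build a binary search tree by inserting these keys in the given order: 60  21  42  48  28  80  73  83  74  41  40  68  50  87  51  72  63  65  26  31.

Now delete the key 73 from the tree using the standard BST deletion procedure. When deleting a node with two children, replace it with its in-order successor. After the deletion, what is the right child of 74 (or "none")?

Resulting structure (node: left, right):
  60: L=21, R=80
  21: L=–, R=42
  42: L=28, R=48
  48: L=–, R=50
  28: L=26, R=41
  80: L=73, R=83
  73: L=68, R=74
  83: L=–, R=87
  74: L=–, R=–
  41: L=40, R=–
  40: L=31, R=–
  68: L=63, R=72
  50: L=–, R=51
  87: L=–, R=–
  51: L=–, R=–
  72: L=–, R=–
  63: L=–, R=65
  65: L=–, R=–
  26: L=–, R=–
  31: L=–, R=–

Delete 73 (two children — replace with in-order successor).
After deletion, 74's right child: none.

none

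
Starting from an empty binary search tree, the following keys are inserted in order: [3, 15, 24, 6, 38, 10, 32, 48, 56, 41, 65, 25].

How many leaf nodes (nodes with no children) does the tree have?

4

Insert 3: tree is empty, so 3 becomes the root.
Insert 15: 15 > 3 → go right. Place as right child of 3.
Insert 24: 24 > 3 → go right; 24 > 15 → go right. Place as right child of 15.
Insert 6: 6 > 3 → go right; 6 < 15 → go left. Place as left child of 15.
Insert 38: 38 > 3 → go right; 38 > 15 → go right; 38 > 24 → go right. Place as right child of 24.
Insert 10: 10 > 3 → go right; 10 < 15 → go left; 10 > 6 → go right. Place as right child of 6.
Insert 32: 32 > 3 → go right; 32 > 15 → go right; 32 > 24 → go right; 32 < 38 → go left. Place as left child of 38.
Insert 48: 48 > 3 → go right; 48 > 15 → go right; 48 > 24 → go right; 48 > 38 → go right. Place as right child of 38.
Insert 56: 56 > 3 → go right; 56 > 15 → go right; 56 > 24 → go right; 56 > 38 → go right; 56 > 48 → go right. Place as right child of 48.
Insert 41: 41 > 3 → go right; 41 > 15 → go right; 41 > 24 → go right; 41 > 38 → go right; 41 < 48 → go left. Place as left child of 48.
Insert 65: 65 > 3 → go right; 65 > 15 → go right; 65 > 24 → go right; 65 > 38 → go right; 65 > 48 → go right; 65 > 56 → go right. Place as right child of 56.
Insert 25: 25 > 3 → go right; 25 > 15 → go right; 25 > 24 → go right; 25 < 38 → go left; 25 < 32 → go left. Place as left child of 32.

Leaves: 10, 25, 41, 65 — 4 in total.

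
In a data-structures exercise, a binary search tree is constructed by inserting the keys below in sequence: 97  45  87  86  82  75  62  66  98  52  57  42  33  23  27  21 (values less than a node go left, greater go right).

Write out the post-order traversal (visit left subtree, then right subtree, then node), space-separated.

21 27 23 33 42 57 52 66 62 75 82 86 87 45 98 97

Insert 97: tree is empty, so 97 becomes the root.
Insert 45: 45 < 97 → go left. Place as left child of 97.
Insert 87: 87 < 97 → go left; 87 > 45 → go right. Place as right child of 45.
Insert 86: 86 < 97 → go left; 86 > 45 → go right; 86 < 87 → go left. Place as left child of 87.
Insert 82: 82 < 97 → go left; 82 > 45 → go right; 82 < 87 → go left; 82 < 86 → go left. Place as left child of 86.
Insert 75: 75 < 97 → go left; 75 > 45 → go right; 75 < 87 → go left; 75 < 86 → go left; 75 < 82 → go left. Place as left child of 82.
Insert 62: 62 < 97 → go left; 62 > 45 → go right; 62 < 87 → go left; 62 < 86 → go left; 62 < 82 → go left; 62 < 75 → go left. Place as left child of 75.
Insert 66: 66 < 97 → go left; 66 > 45 → go right; 66 < 87 → go left; 66 < 86 → go left; 66 < 82 → go left; 66 < 75 → go left; 66 > 62 → go right. Place as right child of 62.
Insert 98: 98 > 97 → go right. Place as right child of 97.
Insert 52: 52 < 97 → go left; 52 > 45 → go right; 52 < 87 → go left; 52 < 86 → go left; 52 < 82 → go left; 52 < 75 → go left; 52 < 62 → go left. Place as left child of 62.
Insert 57: 57 < 97 → go left; 57 > 45 → go right; 57 < 87 → go left; 57 < 86 → go left; 57 < 82 → go left; 57 < 75 → go left; 57 < 62 → go left; 57 > 52 → go right. Place as right child of 52.
Insert 42: 42 < 97 → go left; 42 < 45 → go left. Place as left child of 45.
Insert 33: 33 < 97 → go left; 33 < 45 → go left; 33 < 42 → go left. Place as left child of 42.
Insert 23: 23 < 97 → go left; 23 < 45 → go left; 23 < 42 → go left; 23 < 33 → go left. Place as left child of 33.
Insert 27: 27 < 97 → go left; 27 < 45 → go left; 27 < 42 → go left; 27 < 33 → go left; 27 > 23 → go right. Place as right child of 23.
Insert 21: 21 < 97 → go left; 21 < 45 → go left; 21 < 42 → go left; 21 < 33 → go left; 21 < 23 → go left. Place as left child of 23.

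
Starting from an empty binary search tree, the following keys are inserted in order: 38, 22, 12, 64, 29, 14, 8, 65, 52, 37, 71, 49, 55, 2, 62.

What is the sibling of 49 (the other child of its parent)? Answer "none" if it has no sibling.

Insert 38: tree is empty, so 38 becomes the root.
Insert 22: 22 < 38 → go left. Place as left child of 38.
Insert 12: 12 < 38 → go left; 12 < 22 → go left. Place as left child of 22.
Insert 64: 64 > 38 → go right. Place as right child of 38.
Insert 29: 29 < 38 → go left; 29 > 22 → go right. Place as right child of 22.
Insert 14: 14 < 38 → go left; 14 < 22 → go left; 14 > 12 → go right. Place as right child of 12.
Insert 8: 8 < 38 → go left; 8 < 22 → go left; 8 < 12 → go left. Place as left child of 12.
Insert 65: 65 > 38 → go right; 65 > 64 → go right. Place as right child of 64.
Insert 52: 52 > 38 → go right; 52 < 64 → go left. Place as left child of 64.
Insert 37: 37 < 38 → go left; 37 > 22 → go right; 37 > 29 → go right. Place as right child of 29.
Insert 71: 71 > 38 → go right; 71 > 64 → go right; 71 > 65 → go right. Place as right child of 65.
Insert 49: 49 > 38 → go right; 49 < 64 → go left; 49 < 52 → go left. Place as left child of 52.
Insert 55: 55 > 38 → go right; 55 < 64 → go left; 55 > 52 → go right. Place as right child of 52.
Insert 2: 2 < 38 → go left; 2 < 22 → go left; 2 < 12 → go left; 2 < 8 → go left. Place as left child of 8.
Insert 62: 62 > 38 → go right; 62 < 64 → go left; 62 > 52 → go right; 62 > 55 → go right. Place as right child of 55.

49's parent is 52; the other child of 52 is 55.

55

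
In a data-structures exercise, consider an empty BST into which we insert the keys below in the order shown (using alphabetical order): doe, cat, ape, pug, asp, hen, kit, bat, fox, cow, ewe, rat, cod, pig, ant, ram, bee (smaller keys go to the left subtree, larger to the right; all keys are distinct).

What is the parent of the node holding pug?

doe

Resulting structure (node: left, right):
  doe: L=cat, R=pug
  cat: L=ape, R=cow
  ape: L=ant, R=asp
  pug: L=hen, R=rat
  asp: L=–, R=bat
  hen: L=fox, R=kit
  kit: L=–, R=pig
  bat: L=–, R=bee
  fox: L=ewe, R=–
  cow: L=cod, R=–
  ewe: L=–, R=–
  rat: L=ram, R=–
  cod: L=–, R=–
  pig: L=–, R=–
  ant: L=–, R=–
  ram: L=–, R=–
  bee: L=–, R=–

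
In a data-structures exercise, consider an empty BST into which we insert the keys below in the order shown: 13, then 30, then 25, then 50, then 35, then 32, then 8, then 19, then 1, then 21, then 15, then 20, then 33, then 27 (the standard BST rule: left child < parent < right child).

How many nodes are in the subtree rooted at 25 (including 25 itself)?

6

Resulting structure (node: left, right):
  13: L=8, R=30
  30: L=25, R=50
  25: L=19, R=27
  50: L=35, R=–
  35: L=32, R=–
  32: L=–, R=33
  8: L=1, R=–
  19: L=15, R=21
  1: L=–, R=–
  21: L=20, R=–
  15: L=–, R=–
  20: L=–, R=–
  33: L=–, R=–
  27: L=–, R=–

Subtree rooted at 25 contains: 25, 19, 15, 21, 20, 27 — 6 nodes.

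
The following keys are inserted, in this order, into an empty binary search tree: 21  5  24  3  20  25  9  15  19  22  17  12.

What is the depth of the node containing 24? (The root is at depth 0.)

1

21: root
5: left child of 21 (depth 1)
24: right child of 21 (depth 1)
3: left child of 5 (depth 2)
20: right child of 5 (depth 2)
25: right child of 24 (depth 2)
9: left child of 20 (depth 3)
15: right child of 9 (depth 4)
19: right child of 15 (depth 5)
22: left child of 24 (depth 2)
17: left child of 19 (depth 6)
12: left child of 15 (depth 5)

Path to 24: 21 → 24, which is 1 edge.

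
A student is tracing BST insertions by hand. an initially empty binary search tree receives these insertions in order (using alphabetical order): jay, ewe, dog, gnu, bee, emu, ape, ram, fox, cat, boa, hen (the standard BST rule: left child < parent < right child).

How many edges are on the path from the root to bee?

jay: root
ewe: left child of jay (depth 1)
dog: left child of ewe (depth 2)
gnu: right child of ewe (depth 2)
bee: left child of dog (depth 3)
emu: right child of dog (depth 3)
ape: left child of bee (depth 4)
ram: right child of jay (depth 1)
fox: left child of gnu (depth 3)
cat: right child of bee (depth 4)
boa: left child of cat (depth 5)
hen: right child of gnu (depth 3)

Path to bee: jay → ewe → dog → bee, which is 3 edges.

3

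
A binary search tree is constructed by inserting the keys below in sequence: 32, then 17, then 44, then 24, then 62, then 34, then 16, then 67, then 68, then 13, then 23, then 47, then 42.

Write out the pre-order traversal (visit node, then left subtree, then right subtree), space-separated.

32 17 16 13 24 23 44 34 42 62 47 67 68

Insert 32: tree is empty, so 32 becomes the root.
Insert 17: 17 < 32 → go left. Place as left child of 32.
Insert 44: 44 > 32 → go right. Place as right child of 32.
Insert 24: 24 < 32 → go left; 24 > 17 → go right. Place as right child of 17.
Insert 62: 62 > 32 → go right; 62 > 44 → go right. Place as right child of 44.
Insert 34: 34 > 32 → go right; 34 < 44 → go left. Place as left child of 44.
Insert 16: 16 < 32 → go left; 16 < 17 → go left. Place as left child of 17.
Insert 67: 67 > 32 → go right; 67 > 44 → go right; 67 > 62 → go right. Place as right child of 62.
Insert 68: 68 > 32 → go right; 68 > 44 → go right; 68 > 62 → go right; 68 > 67 → go right. Place as right child of 67.
Insert 13: 13 < 32 → go left; 13 < 17 → go left; 13 < 16 → go left. Place as left child of 16.
Insert 23: 23 < 32 → go left; 23 > 17 → go right; 23 < 24 → go left. Place as left child of 24.
Insert 47: 47 > 32 → go right; 47 > 44 → go right; 47 < 62 → go left. Place as left child of 62.
Insert 42: 42 > 32 → go right; 42 < 44 → go left; 42 > 34 → go right. Place as right child of 34.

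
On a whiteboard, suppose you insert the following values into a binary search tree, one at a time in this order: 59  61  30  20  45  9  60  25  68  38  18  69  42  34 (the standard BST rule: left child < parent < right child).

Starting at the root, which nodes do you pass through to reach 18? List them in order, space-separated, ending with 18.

59: root
61: right child of 59 (depth 1)
30: left child of 59 (depth 1)
20: left child of 30 (depth 2)
45: right child of 30 (depth 2)
9: left child of 20 (depth 3)
60: left child of 61 (depth 2)
25: right child of 20 (depth 3)
68: right child of 61 (depth 2)
38: left child of 45 (depth 3)
18: right child of 9 (depth 4)
69: right child of 68 (depth 3)
42: right child of 38 (depth 4)
34: left child of 38 (depth 4)

59 30 20 9 18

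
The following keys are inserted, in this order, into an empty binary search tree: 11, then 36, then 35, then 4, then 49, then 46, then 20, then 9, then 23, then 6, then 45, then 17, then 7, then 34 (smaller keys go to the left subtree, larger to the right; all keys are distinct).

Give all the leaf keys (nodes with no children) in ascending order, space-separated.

Insert 11: tree is empty, so 11 becomes the root.
Insert 36: 36 > 11 → go right. Place as right child of 11.
Insert 35: 35 > 11 → go right; 35 < 36 → go left. Place as left child of 36.
Insert 4: 4 < 11 → go left. Place as left child of 11.
Insert 49: 49 > 11 → go right; 49 > 36 → go right. Place as right child of 36.
Insert 46: 46 > 11 → go right; 46 > 36 → go right; 46 < 49 → go left. Place as left child of 49.
Insert 20: 20 > 11 → go right; 20 < 36 → go left; 20 < 35 → go left. Place as left child of 35.
Insert 9: 9 < 11 → go left; 9 > 4 → go right. Place as right child of 4.
Insert 23: 23 > 11 → go right; 23 < 36 → go left; 23 < 35 → go left; 23 > 20 → go right. Place as right child of 20.
Insert 6: 6 < 11 → go left; 6 > 4 → go right; 6 < 9 → go left. Place as left child of 9.
Insert 45: 45 > 11 → go right; 45 > 36 → go right; 45 < 49 → go left; 45 < 46 → go left. Place as left child of 46.
Insert 17: 17 > 11 → go right; 17 < 36 → go left; 17 < 35 → go left; 17 < 20 → go left. Place as left child of 20.
Insert 7: 7 < 11 → go left; 7 > 4 → go right; 7 < 9 → go left; 7 > 6 → go right. Place as right child of 6.
Insert 34: 34 > 11 → go right; 34 < 36 → go left; 34 < 35 → go left; 34 > 20 → go right; 34 > 23 → go right. Place as right child of 23.

7 17 34 45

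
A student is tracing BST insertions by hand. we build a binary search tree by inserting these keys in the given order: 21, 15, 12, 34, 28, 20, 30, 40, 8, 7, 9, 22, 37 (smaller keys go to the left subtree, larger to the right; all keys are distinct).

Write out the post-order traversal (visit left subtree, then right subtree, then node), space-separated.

7 9 8 12 20 15 22 30 28 37 40 34 21

Insert 21: tree is empty, so 21 becomes the root.
Insert 15: 15 < 21 → go left. Place as left child of 21.
Insert 12: 12 < 21 → go left; 12 < 15 → go left. Place as left child of 15.
Insert 34: 34 > 21 → go right. Place as right child of 21.
Insert 28: 28 > 21 → go right; 28 < 34 → go left. Place as left child of 34.
Insert 20: 20 < 21 → go left; 20 > 15 → go right. Place as right child of 15.
Insert 30: 30 > 21 → go right; 30 < 34 → go left; 30 > 28 → go right. Place as right child of 28.
Insert 40: 40 > 21 → go right; 40 > 34 → go right. Place as right child of 34.
Insert 8: 8 < 21 → go left; 8 < 15 → go left; 8 < 12 → go left. Place as left child of 12.
Insert 7: 7 < 21 → go left; 7 < 15 → go left; 7 < 12 → go left; 7 < 8 → go left. Place as left child of 8.
Insert 9: 9 < 21 → go left; 9 < 15 → go left; 9 < 12 → go left; 9 > 8 → go right. Place as right child of 8.
Insert 22: 22 > 21 → go right; 22 < 34 → go left; 22 < 28 → go left. Place as left child of 28.
Insert 37: 37 > 21 → go right; 37 > 34 → go right; 37 < 40 → go left. Place as left child of 40.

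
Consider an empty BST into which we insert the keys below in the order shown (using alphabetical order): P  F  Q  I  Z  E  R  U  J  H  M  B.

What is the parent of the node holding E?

P: root
F: left child of P (depth 1)
Q: right child of P (depth 1)
I: right child of F (depth 2)
Z: right child of Q (depth 2)
E: left child of F (depth 2)
R: left child of Z (depth 3)
U: right child of R (depth 4)
J: right child of I (depth 3)
H: left child of I (depth 3)
M: right child of J (depth 4)
B: left child of E (depth 3)

F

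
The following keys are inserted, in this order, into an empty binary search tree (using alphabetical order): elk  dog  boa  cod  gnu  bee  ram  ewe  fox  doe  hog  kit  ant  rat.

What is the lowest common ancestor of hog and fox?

gnu

elk: root
dog: left child of elk (depth 1)
boa: left child of dog (depth 2)
cod: right child of boa (depth 3)
gnu: right child of elk (depth 1)
bee: left child of boa (depth 3)
ram: right child of gnu (depth 2)
ewe: left child of gnu (depth 2)
fox: right child of ewe (depth 3)
doe: right child of cod (depth 4)
hog: left child of ram (depth 3)
kit: right child of hog (depth 4)
ant: left child of bee (depth 4)
rat: right child of ram (depth 3)

Path to hog: elk → gnu → ram → hog
Path to fox: elk → gnu → ewe → fox
The paths share a prefix ending at gnu, then split left and right.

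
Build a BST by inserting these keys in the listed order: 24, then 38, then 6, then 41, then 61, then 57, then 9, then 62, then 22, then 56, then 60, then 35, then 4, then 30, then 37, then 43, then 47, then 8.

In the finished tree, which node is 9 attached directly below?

Insert 24: tree is empty, so 24 becomes the root.
Insert 38: 38 > 24 → go right. Place as right child of 24.
Insert 6: 6 < 24 → go left. Place as left child of 24.
Insert 41: 41 > 24 → go right; 41 > 38 → go right. Place as right child of 38.
Insert 61: 61 > 24 → go right; 61 > 38 → go right; 61 > 41 → go right. Place as right child of 41.
Insert 57: 57 > 24 → go right; 57 > 38 → go right; 57 > 41 → go right; 57 < 61 → go left. Place as left child of 61.
Insert 9: 9 < 24 → go left; 9 > 6 → go right. Place as right child of 6.
Insert 62: 62 > 24 → go right; 62 > 38 → go right; 62 > 41 → go right; 62 > 61 → go right. Place as right child of 61.
Insert 22: 22 < 24 → go left; 22 > 6 → go right; 22 > 9 → go right. Place as right child of 9.
Insert 56: 56 > 24 → go right; 56 > 38 → go right; 56 > 41 → go right; 56 < 61 → go left; 56 < 57 → go left. Place as left child of 57.
Insert 60: 60 > 24 → go right; 60 > 38 → go right; 60 > 41 → go right; 60 < 61 → go left; 60 > 57 → go right. Place as right child of 57.
Insert 35: 35 > 24 → go right; 35 < 38 → go left. Place as left child of 38.
Insert 4: 4 < 24 → go left; 4 < 6 → go left. Place as left child of 6.
Insert 30: 30 > 24 → go right; 30 < 38 → go left; 30 < 35 → go left. Place as left child of 35.
Insert 37: 37 > 24 → go right; 37 < 38 → go left; 37 > 35 → go right. Place as right child of 35.
Insert 43: 43 > 24 → go right; 43 > 38 → go right; 43 > 41 → go right; 43 < 61 → go left; 43 < 57 → go left; 43 < 56 → go left. Place as left child of 56.
Insert 47: 47 > 24 → go right; 47 > 38 → go right; 47 > 41 → go right; 47 < 61 → go left; 47 < 57 → go left; 47 < 56 → go left; 47 > 43 → go right. Place as right child of 43.
Insert 8: 8 < 24 → go left; 8 > 6 → go right; 8 < 9 → go left. Place as left child of 9.

6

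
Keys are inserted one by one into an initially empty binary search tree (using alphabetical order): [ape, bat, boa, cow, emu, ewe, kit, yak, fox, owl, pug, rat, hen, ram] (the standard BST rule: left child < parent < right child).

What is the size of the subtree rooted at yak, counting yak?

ape: root
bat: right child of ape (depth 1)
boa: right child of bat (depth 2)
cow: right child of boa (depth 3)
emu: right child of cow (depth 4)
ewe: right child of emu (depth 5)
kit: right child of ewe (depth 6)
yak: right child of kit (depth 7)
fox: left child of kit (depth 7)
owl: left child of yak (depth 8)
pug: right child of owl (depth 9)
rat: right child of pug (depth 10)
hen: right child of fox (depth 8)
ram: left child of rat (depth 11)

Subtree rooted at yak contains: yak, owl, pug, rat, ram — 5 nodes.

5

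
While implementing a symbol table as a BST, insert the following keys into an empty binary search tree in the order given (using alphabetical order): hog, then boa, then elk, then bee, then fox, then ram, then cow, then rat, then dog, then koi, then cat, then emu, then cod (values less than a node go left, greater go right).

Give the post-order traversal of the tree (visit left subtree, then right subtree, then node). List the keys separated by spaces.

hog: root
boa: left child of hog (depth 1)
elk: right child of boa (depth 2)
bee: left child of boa (depth 2)
fox: right child of elk (depth 3)
ram: right child of hog (depth 1)
cow: left child of elk (depth 3)
rat: right child of ram (depth 2)
dog: right child of cow (depth 4)
koi: left child of ram (depth 2)
cat: left child of cow (depth 4)
emu: left child of fox (depth 4)
cod: right child of cat (depth 5)

bee cod cat dog cow emu fox elk boa koi rat ram hog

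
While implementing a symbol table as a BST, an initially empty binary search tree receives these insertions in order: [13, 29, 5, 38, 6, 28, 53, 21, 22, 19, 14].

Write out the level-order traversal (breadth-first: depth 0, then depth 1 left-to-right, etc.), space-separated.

Insert 13: tree is empty, so 13 becomes the root.
Insert 29: 29 > 13 → go right. Place as right child of 13.
Insert 5: 5 < 13 → go left. Place as left child of 13.
Insert 38: 38 > 13 → go right; 38 > 29 → go right. Place as right child of 29.
Insert 6: 6 < 13 → go left; 6 > 5 → go right. Place as right child of 5.
Insert 28: 28 > 13 → go right; 28 < 29 → go left. Place as left child of 29.
Insert 53: 53 > 13 → go right; 53 > 29 → go right; 53 > 38 → go right. Place as right child of 38.
Insert 21: 21 > 13 → go right; 21 < 29 → go left; 21 < 28 → go left. Place as left child of 28.
Insert 22: 22 > 13 → go right; 22 < 29 → go left; 22 < 28 → go left; 22 > 21 → go right. Place as right child of 21.
Insert 19: 19 > 13 → go right; 19 < 29 → go left; 19 < 28 → go left; 19 < 21 → go left. Place as left child of 21.
Insert 14: 14 > 13 → go right; 14 < 29 → go left; 14 < 28 → go left; 14 < 21 → go left; 14 < 19 → go left. Place as left child of 19.

13 5 29 6 28 38 21 53 19 22 14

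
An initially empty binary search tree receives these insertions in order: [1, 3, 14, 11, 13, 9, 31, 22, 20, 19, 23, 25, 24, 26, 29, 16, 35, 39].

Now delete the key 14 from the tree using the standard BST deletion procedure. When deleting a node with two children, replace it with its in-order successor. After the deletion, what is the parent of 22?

31

Insert 1: tree is empty, so 1 becomes the root.
Insert 3: 3 > 1 → go right. Place as right child of 1.
Insert 14: 14 > 1 → go right; 14 > 3 → go right. Place as right child of 3.
Insert 11: 11 > 1 → go right; 11 > 3 → go right; 11 < 14 → go left. Place as left child of 14.
Insert 13: 13 > 1 → go right; 13 > 3 → go right; 13 < 14 → go left; 13 > 11 → go right. Place as right child of 11.
Insert 9: 9 > 1 → go right; 9 > 3 → go right; 9 < 14 → go left; 9 < 11 → go left. Place as left child of 11.
Insert 31: 31 > 1 → go right; 31 > 3 → go right; 31 > 14 → go right. Place as right child of 14.
Insert 22: 22 > 1 → go right; 22 > 3 → go right; 22 > 14 → go right; 22 < 31 → go left. Place as left child of 31.
Insert 20: 20 > 1 → go right; 20 > 3 → go right; 20 > 14 → go right; 20 < 31 → go left; 20 < 22 → go left. Place as left child of 22.
Insert 19: 19 > 1 → go right; 19 > 3 → go right; 19 > 14 → go right; 19 < 31 → go left; 19 < 22 → go left; 19 < 20 → go left. Place as left child of 20.
Insert 23: 23 > 1 → go right; 23 > 3 → go right; 23 > 14 → go right; 23 < 31 → go left; 23 > 22 → go right. Place as right child of 22.
Insert 25: 25 > 1 → go right; 25 > 3 → go right; 25 > 14 → go right; 25 < 31 → go left; 25 > 22 → go right; 25 > 23 → go right. Place as right child of 23.
Insert 24: 24 > 1 → go right; 24 > 3 → go right; 24 > 14 → go right; 24 < 31 → go left; 24 > 22 → go right; 24 > 23 → go right; 24 < 25 → go left. Place as left child of 25.
Insert 26: 26 > 1 → go right; 26 > 3 → go right; 26 > 14 → go right; 26 < 31 → go left; 26 > 22 → go right; 26 > 23 → go right; 26 > 25 → go right. Place as right child of 25.
Insert 29: 29 > 1 → go right; 29 > 3 → go right; 29 > 14 → go right; 29 < 31 → go left; 29 > 22 → go right; 29 > 23 → go right; 29 > 25 → go right; 29 > 26 → go right. Place as right child of 26.
Insert 16: 16 > 1 → go right; 16 > 3 → go right; 16 > 14 → go right; 16 < 31 → go left; 16 < 22 → go left; 16 < 20 → go left; 16 < 19 → go left. Place as left child of 19.
Insert 35: 35 > 1 → go right; 35 > 3 → go right; 35 > 14 → go right; 35 > 31 → go right. Place as right child of 31.
Insert 39: 39 > 1 → go right; 39 > 3 → go right; 39 > 14 → go right; 39 > 31 → go right; 39 > 35 → go right. Place as right child of 35.

Delete 14 (two children — replace with in-order successor).
After deletion, 22's parent is 31.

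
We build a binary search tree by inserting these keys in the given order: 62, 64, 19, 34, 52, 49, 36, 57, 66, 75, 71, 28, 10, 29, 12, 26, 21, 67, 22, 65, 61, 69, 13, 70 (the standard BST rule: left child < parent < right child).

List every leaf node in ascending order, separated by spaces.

13 22 29 36 61 65 70

Insert 62: tree is empty, so 62 becomes the root.
Insert 64: 64 > 62 → go right. Place as right child of 62.
Insert 19: 19 < 62 → go left. Place as left child of 62.
Insert 34: 34 < 62 → go left; 34 > 19 → go right. Place as right child of 19.
Insert 52: 52 < 62 → go left; 52 > 19 → go right; 52 > 34 → go right. Place as right child of 34.
Insert 49: 49 < 62 → go left; 49 > 19 → go right; 49 > 34 → go right; 49 < 52 → go left. Place as left child of 52.
Insert 36: 36 < 62 → go left; 36 > 19 → go right; 36 > 34 → go right; 36 < 52 → go left; 36 < 49 → go left. Place as left child of 49.
Insert 57: 57 < 62 → go left; 57 > 19 → go right; 57 > 34 → go right; 57 > 52 → go right. Place as right child of 52.
Insert 66: 66 > 62 → go right; 66 > 64 → go right. Place as right child of 64.
Insert 75: 75 > 62 → go right; 75 > 64 → go right; 75 > 66 → go right. Place as right child of 66.
Insert 71: 71 > 62 → go right; 71 > 64 → go right; 71 > 66 → go right; 71 < 75 → go left. Place as left child of 75.
Insert 28: 28 < 62 → go left; 28 > 19 → go right; 28 < 34 → go left. Place as left child of 34.
Insert 10: 10 < 62 → go left; 10 < 19 → go left. Place as left child of 19.
Insert 29: 29 < 62 → go left; 29 > 19 → go right; 29 < 34 → go left; 29 > 28 → go right. Place as right child of 28.
Insert 12: 12 < 62 → go left; 12 < 19 → go left; 12 > 10 → go right. Place as right child of 10.
Insert 26: 26 < 62 → go left; 26 > 19 → go right; 26 < 34 → go left; 26 < 28 → go left. Place as left child of 28.
Insert 21: 21 < 62 → go left; 21 > 19 → go right; 21 < 34 → go left; 21 < 28 → go left; 21 < 26 → go left. Place as left child of 26.
Insert 67: 67 > 62 → go right; 67 > 64 → go right; 67 > 66 → go right; 67 < 75 → go left; 67 < 71 → go left. Place as left child of 71.
Insert 22: 22 < 62 → go left; 22 > 19 → go right; 22 < 34 → go left; 22 < 28 → go left; 22 < 26 → go left; 22 > 21 → go right. Place as right child of 21.
Insert 65: 65 > 62 → go right; 65 > 64 → go right; 65 < 66 → go left. Place as left child of 66.
Insert 61: 61 < 62 → go left; 61 > 19 → go right; 61 > 34 → go right; 61 > 52 → go right; 61 > 57 → go right. Place as right child of 57.
Insert 69: 69 > 62 → go right; 69 > 64 → go right; 69 > 66 → go right; 69 < 75 → go left; 69 < 71 → go left; 69 > 67 → go right. Place as right child of 67.
Insert 13: 13 < 62 → go left; 13 < 19 → go left; 13 > 10 → go right; 13 > 12 → go right. Place as right child of 12.
Insert 70: 70 > 62 → go right; 70 > 64 → go right; 70 > 66 → go right; 70 < 75 → go left; 70 < 71 → go left; 70 > 67 → go right; 70 > 69 → go right. Place as right child of 69.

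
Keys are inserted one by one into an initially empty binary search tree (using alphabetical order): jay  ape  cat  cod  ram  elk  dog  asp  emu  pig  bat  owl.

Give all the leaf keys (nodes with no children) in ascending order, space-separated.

Insert jay: tree is empty, so jay becomes the root.
Insert ape: ape < jay → go left. Place as left child of jay.
Insert cat: cat < jay → go left; cat > ape → go right. Place as right child of ape.
Insert cod: cod < jay → go left; cod > ape → go right; cod > cat → go right. Place as right child of cat.
Insert ram: ram > jay → go right. Place as right child of jay.
Insert elk: elk < jay → go left; elk > ape → go right; elk > cat → go right; elk > cod → go right. Place as right child of cod.
Insert dog: dog < jay → go left; dog > ape → go right; dog > cat → go right; dog > cod → go right; dog < elk → go left. Place as left child of elk.
Insert asp: asp < jay → go left; asp > ape → go right; asp < cat → go left. Place as left child of cat.
Insert emu: emu < jay → go left; emu > ape → go right; emu > cat → go right; emu > cod → go right; emu > elk → go right. Place as right child of elk.
Insert pig: pig > jay → go right; pig < ram → go left. Place as left child of ram.
Insert bat: bat < jay → go left; bat > ape → go right; bat < cat → go left; bat > asp → go right. Place as right child of asp.
Insert owl: owl > jay → go right; owl < ram → go left; owl < pig → go left. Place as left child of pig.

bat dog emu owl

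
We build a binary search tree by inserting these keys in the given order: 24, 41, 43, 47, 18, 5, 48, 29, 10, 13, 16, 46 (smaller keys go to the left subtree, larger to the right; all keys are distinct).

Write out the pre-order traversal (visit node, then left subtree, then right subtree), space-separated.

Resulting structure (node: left, right):
  24: L=18, R=41
  41: L=29, R=43
  43: L=–, R=47
  47: L=46, R=48
  18: L=5, R=–
  5: L=–, R=10
  48: L=–, R=–
  29: L=–, R=–
  10: L=–, R=13
  13: L=–, R=16
  16: L=–, R=–
  46: L=–, R=–

24 18 5 10 13 16 41 29 43 47 46 48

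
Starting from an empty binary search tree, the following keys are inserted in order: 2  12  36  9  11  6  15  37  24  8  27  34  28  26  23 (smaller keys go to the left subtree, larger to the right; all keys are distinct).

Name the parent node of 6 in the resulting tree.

9

2: root
12: right child of 2 (depth 1)
36: right child of 12 (depth 2)
9: left child of 12 (depth 2)
11: right child of 9 (depth 3)
6: left child of 9 (depth 3)
15: left child of 36 (depth 3)
37: right child of 36 (depth 3)
24: right child of 15 (depth 4)
8: right child of 6 (depth 4)
27: right child of 24 (depth 5)
34: right child of 27 (depth 6)
28: left child of 34 (depth 7)
26: left child of 27 (depth 6)
23: left child of 24 (depth 5)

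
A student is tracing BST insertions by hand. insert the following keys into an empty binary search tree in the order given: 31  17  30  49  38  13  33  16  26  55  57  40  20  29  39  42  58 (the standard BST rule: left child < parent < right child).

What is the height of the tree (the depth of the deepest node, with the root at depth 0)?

4

Resulting structure (node: left, right):
  31: L=17, R=49
  17: L=13, R=30
  30: L=26, R=–
  49: L=38, R=55
  38: L=33, R=40
  13: L=–, R=16
  33: L=–, R=–
  16: L=–, R=–
  26: L=20, R=29
  55: L=–, R=57
  57: L=–, R=58
  40: L=39, R=42
  20: L=–, R=–
  29: L=–, R=–
  39: L=–, R=–
  42: L=–, R=–
  58: L=–, R=–

The deepest node is 20 at depth 4.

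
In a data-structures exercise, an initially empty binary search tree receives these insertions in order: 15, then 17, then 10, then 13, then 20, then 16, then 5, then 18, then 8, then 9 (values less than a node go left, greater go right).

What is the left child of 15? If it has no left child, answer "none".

15: root
17: right child of 15 (depth 1)
10: left child of 15 (depth 1)
13: right child of 10 (depth 2)
20: right child of 17 (depth 2)
16: left child of 17 (depth 2)
5: left child of 10 (depth 2)
18: left child of 20 (depth 3)
8: right child of 5 (depth 3)
9: right child of 8 (depth 4)

10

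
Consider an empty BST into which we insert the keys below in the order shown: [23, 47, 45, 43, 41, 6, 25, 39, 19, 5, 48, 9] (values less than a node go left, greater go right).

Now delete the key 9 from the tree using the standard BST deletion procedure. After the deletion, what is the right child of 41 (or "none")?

Insert 23: tree is empty, so 23 becomes the root.
Insert 47: 47 > 23 → go right. Place as right child of 23.
Insert 45: 45 > 23 → go right; 45 < 47 → go left. Place as left child of 47.
Insert 43: 43 > 23 → go right; 43 < 47 → go left; 43 < 45 → go left. Place as left child of 45.
Insert 41: 41 > 23 → go right; 41 < 47 → go left; 41 < 45 → go left; 41 < 43 → go left. Place as left child of 43.
Insert 6: 6 < 23 → go left. Place as left child of 23.
Insert 25: 25 > 23 → go right; 25 < 47 → go left; 25 < 45 → go left; 25 < 43 → go left; 25 < 41 → go left. Place as left child of 41.
Insert 39: 39 > 23 → go right; 39 < 47 → go left; 39 < 45 → go left; 39 < 43 → go left; 39 < 41 → go left; 39 > 25 → go right. Place as right child of 25.
Insert 19: 19 < 23 → go left; 19 > 6 → go right. Place as right child of 6.
Insert 5: 5 < 23 → go left; 5 < 6 → go left. Place as left child of 6.
Insert 48: 48 > 23 → go right; 48 > 47 → go right. Place as right child of 47.
Insert 9: 9 < 23 → go left; 9 > 6 → go right; 9 < 19 → go left. Place as left child of 19.

Delete 9 (at most one child — splice it out).
After deletion, 41's right child: none.

none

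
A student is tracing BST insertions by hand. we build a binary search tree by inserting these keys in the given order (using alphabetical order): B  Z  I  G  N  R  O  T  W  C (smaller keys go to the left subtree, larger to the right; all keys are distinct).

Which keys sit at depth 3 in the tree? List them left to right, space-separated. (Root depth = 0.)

G N

B: root
Z: right child of B (depth 1)
I: left child of Z (depth 2)
G: left child of I (depth 3)
N: right child of I (depth 3)
R: right child of N (depth 4)
O: left child of R (depth 5)
T: right child of R (depth 5)
W: right child of T (depth 6)
C: left child of G (depth 4)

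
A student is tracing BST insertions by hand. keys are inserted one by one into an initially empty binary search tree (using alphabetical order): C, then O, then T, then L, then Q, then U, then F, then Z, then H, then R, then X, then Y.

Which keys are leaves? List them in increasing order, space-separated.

H R Y

C: root
O: right child of C (depth 1)
T: right child of O (depth 2)
L: left child of O (depth 2)
Q: left child of T (depth 3)
U: right child of T (depth 3)
F: left child of L (depth 3)
Z: right child of U (depth 4)
H: right child of F (depth 4)
R: right child of Q (depth 4)
X: left child of Z (depth 5)
Y: right child of X (depth 6)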